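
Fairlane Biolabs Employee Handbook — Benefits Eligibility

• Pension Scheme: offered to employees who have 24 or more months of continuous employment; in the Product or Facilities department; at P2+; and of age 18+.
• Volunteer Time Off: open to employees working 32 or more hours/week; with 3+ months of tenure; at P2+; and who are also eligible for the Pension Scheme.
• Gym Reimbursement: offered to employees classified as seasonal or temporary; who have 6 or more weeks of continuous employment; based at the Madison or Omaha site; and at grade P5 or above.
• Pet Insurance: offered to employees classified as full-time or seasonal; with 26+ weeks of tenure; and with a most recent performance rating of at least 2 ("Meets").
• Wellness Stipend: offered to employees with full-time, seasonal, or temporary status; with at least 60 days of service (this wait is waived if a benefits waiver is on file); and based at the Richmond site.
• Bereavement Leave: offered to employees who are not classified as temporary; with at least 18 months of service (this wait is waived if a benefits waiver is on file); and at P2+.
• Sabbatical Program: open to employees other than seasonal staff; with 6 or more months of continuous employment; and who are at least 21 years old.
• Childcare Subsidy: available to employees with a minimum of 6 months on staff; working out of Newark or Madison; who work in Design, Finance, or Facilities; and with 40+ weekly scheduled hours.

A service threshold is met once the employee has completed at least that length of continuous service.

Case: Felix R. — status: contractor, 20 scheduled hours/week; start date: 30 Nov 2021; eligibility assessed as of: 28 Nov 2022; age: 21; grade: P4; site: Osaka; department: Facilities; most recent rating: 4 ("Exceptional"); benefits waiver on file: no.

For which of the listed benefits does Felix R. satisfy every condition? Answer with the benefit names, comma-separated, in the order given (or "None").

Sabbatical Program

Service from 30 Nov 2021 to 28 Nov 2022: 363 days.
Pension Scheme — service 363 days < 24 months (≈720 days) ✗ → not eligible.
Volunteer Time Off — 20 hrs/wk < 32 ✗ → not eligible.
Gym Reimbursement — status contractor ✗ (requires seasonal or temporary) → not eligible.
Pet Insurance — status contractor ✗ (requires full-time or seasonal) → not eligible.
Wellness Stipend — status contractor ✗ (requires full-time, seasonal, or temporary) → not eligible.
Bereavement Leave — status contractor ✓ (not excluded); no waiver, service 363 days < 18 months (≈540 days) ✗ → not eligible.
Sabbatical Program — status contractor ✓ (not excluded); service 363 days ≥ 6 months (≈180 days) ✓; age 21 ≥ 21 ✓ → eligible.
Childcare Subsidy — service 363 days ≥ 6 months (≈180 days) ✓; site Osaka ✗ (not Newark or Madison) → not eligible.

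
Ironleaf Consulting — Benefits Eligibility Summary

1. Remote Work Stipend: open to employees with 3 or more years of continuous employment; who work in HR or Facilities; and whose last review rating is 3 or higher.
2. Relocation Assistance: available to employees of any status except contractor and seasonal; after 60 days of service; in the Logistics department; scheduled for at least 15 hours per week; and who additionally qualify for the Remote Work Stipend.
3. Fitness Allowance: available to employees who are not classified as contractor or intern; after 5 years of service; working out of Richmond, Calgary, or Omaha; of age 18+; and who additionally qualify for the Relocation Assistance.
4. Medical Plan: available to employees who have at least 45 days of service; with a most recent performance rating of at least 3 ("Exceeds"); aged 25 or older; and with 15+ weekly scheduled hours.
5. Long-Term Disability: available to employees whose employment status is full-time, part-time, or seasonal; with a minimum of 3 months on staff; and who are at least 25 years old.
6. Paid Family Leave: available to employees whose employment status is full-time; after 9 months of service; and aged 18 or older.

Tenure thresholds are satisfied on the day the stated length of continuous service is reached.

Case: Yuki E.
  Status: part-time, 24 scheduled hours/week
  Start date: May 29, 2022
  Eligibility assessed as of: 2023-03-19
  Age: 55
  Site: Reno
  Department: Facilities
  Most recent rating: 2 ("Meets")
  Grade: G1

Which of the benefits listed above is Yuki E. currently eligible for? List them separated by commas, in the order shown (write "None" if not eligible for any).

Service from May 29, 2022 to 2023-03-19: 294 days.
Remote Work Stipend — service 294 days < 3 years (≈1095 days) ✗ → not eligible.
Relocation Assistance — status part-time ✓ (not excluded); service 294 days ≥ 60 days ✓; dept Facilities ✗ → not eligible.
Fitness Allowance — status part-time ✓ (not excluded); service 294 days < 5 years (≈1825 days) ✗ → not eligible.
Medical Plan — service 294 days ≥ 45 days ✓; rating 2 < 3 ✗ → not eligible.
Long-Term Disability — status part-time ✓; service 294 days ≥ 3 months (≈90 days) ✓; age 55 ≥ 25 ✓ → eligible.
Paid Family Leave — status part-time ✗ (requires full-time) → not eligible.

Long-Term Disability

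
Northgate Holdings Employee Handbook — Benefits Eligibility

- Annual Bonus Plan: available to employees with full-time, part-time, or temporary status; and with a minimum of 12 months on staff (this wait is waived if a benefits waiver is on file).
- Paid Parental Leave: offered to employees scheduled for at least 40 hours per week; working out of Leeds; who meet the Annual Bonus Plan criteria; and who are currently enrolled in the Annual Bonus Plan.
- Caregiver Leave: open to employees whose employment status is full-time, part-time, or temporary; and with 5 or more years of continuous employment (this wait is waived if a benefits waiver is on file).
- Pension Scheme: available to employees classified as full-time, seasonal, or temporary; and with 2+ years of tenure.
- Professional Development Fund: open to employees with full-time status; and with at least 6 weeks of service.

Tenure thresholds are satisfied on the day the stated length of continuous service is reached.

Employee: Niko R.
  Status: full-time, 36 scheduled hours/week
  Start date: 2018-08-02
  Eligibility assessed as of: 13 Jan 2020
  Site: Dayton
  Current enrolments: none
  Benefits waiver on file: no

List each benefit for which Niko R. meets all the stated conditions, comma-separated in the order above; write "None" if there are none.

Service from 2018-08-02 to 13 Jan 2020: 529 days.
Annual Bonus Plan — status full-time ✓; no waiver, service 529 days ≥ 12 months (≈360 days) ✓ → eligible.
Paid Parental Leave — 36 hrs/wk < 40 ✗ → not eligible.
Caregiver Leave — status full-time ✓; no waiver, service 529 days < 5 years (≈1825 days) ✗ → not eligible.
Pension Scheme — status full-time ✓; service 529 days < 2 years (≈730 days) ✗ → not eligible.
Professional Development Fund — status full-time ✓; service 529 days ≥ 6 weeks (≈42 days) ✓ → eligible.

Annual Bonus Plan, Professional Development Fund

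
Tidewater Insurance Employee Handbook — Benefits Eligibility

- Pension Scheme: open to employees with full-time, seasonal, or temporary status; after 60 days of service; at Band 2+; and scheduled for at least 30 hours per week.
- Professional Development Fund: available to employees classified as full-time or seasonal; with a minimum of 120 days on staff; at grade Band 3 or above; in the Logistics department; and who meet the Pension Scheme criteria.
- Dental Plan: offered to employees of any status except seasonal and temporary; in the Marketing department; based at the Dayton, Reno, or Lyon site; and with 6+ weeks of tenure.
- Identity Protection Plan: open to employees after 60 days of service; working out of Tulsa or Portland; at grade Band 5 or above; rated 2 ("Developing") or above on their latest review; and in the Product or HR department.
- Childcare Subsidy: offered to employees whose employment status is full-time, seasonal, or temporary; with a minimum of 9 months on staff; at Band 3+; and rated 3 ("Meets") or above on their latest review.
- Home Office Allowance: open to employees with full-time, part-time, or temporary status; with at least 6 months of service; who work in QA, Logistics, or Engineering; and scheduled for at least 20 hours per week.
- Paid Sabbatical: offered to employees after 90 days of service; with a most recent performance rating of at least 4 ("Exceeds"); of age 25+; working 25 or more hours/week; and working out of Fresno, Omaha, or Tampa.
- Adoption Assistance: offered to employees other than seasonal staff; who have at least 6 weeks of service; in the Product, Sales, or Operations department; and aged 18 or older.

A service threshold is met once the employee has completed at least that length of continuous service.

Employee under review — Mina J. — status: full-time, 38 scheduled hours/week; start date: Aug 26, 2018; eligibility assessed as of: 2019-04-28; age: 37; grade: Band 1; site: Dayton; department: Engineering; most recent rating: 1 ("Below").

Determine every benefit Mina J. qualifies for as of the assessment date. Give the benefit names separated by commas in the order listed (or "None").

Home Office Allowance

Service from Aug 26, 2018 to 2019-04-28: 245 days.
Pension Scheme — status full-time ✓; service 245 days ≥ 60 days ✓; grade Band 1 < Band 2 ✗ → not eligible.
Professional Development Fund — status full-time ✓; service 245 days ≥ 120 days ✓; grade Band 1 < Band 3 ✗ → not eligible.
Dental Plan — status full-time ✓ (not excluded); dept Engineering ✗ → not eligible.
Identity Protection Plan — service 245 days ≥ 60 days ✓; site Dayton ✗ (not Tulsa or Portland) → not eligible.
Childcare Subsidy — status full-time ✓; service 245 days < 9 months (≈270 days) ✗ → not eligible.
Home Office Allowance — status full-time ✓; service 245 days ≥ 6 months (≈180 days) ✓; dept Engineering ✓; 38 hrs/wk ≥ 20 ✓ → eligible.
Paid Sabbatical — service 245 days ≥ 90 days ✓; rating 1 < 4 ✗ → not eligible.
Adoption Assistance — status full-time ✓ (not excluded); service 245 days ≥ 6 weeks (≈42 days) ✓; dept Engineering ✗ → not eligible.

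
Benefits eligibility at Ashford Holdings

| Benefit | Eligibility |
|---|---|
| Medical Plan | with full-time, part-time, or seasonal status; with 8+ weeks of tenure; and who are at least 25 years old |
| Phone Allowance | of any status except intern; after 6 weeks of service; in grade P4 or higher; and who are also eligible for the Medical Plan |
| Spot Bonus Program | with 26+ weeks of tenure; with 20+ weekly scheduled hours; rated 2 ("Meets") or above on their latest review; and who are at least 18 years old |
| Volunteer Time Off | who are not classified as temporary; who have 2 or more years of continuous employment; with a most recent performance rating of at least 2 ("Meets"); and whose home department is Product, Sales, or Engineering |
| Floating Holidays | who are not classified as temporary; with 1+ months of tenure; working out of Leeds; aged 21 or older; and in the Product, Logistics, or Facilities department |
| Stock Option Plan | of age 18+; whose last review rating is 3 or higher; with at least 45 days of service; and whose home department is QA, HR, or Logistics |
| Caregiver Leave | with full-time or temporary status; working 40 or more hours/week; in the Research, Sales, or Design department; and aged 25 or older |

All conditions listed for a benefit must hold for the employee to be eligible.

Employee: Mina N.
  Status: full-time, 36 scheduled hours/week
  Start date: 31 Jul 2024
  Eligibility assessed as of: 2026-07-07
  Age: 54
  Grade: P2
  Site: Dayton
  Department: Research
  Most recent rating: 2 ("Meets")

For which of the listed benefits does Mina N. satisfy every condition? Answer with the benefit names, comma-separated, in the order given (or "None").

Service from 31 Jul 2024 to 2026-07-07: 706 days.
Medical Plan — status full-time ✓; service 706 days ≥ 8 weeks (≈56 days) ✓; age 54 ≥ 25 ✓ → eligible.
Phone Allowance — status full-time ✓ (not excluded); service 706 days ≥ 6 weeks (≈42 days) ✓; grade P2 < P4 ✗ → not eligible.
Spot Bonus Program — service 706 days ≥ 26 weeks (≈182 days) ✓; 36 hrs/wk ≥ 20 ✓; rating 2 ≥ 2 ✓; age 54 ≥ 18 ✓ → eligible.
Volunteer Time Off — status full-time ✓ (not excluded); service 706 days < 2 years (≈730 days) ✗ → not eligible.
Floating Holidays — status full-time ✓ (not excluded); service 706 days ≥ 1 month (≈30 days) ✓; site Dayton ✗ (not Leeds) → not eligible.
Stock Option Plan — age 54 ≥ 18 ✓; rating 2 < 3 ✗ → not eligible.
Caregiver Leave — status full-time ✓; 36 hrs/wk < 40 ✗ → not eligible.

Medical Plan, Spot Bonus Program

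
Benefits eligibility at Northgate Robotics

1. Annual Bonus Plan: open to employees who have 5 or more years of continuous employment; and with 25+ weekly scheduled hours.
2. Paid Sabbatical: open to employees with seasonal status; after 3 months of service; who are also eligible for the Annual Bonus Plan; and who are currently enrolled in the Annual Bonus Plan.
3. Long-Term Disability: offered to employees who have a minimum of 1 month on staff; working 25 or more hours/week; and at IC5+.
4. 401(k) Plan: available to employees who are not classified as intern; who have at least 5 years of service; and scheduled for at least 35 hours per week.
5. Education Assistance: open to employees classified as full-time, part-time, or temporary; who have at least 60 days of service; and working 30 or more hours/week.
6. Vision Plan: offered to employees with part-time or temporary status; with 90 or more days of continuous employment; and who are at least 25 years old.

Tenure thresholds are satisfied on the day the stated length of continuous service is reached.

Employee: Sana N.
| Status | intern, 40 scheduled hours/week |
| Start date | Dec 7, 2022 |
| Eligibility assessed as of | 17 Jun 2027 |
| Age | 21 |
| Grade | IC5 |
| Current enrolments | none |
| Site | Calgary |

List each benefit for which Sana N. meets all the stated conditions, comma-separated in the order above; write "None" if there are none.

Long-Term Disability

Service from Dec 7, 2022 to 17 Jun 2027: 1653 days.
Annual Bonus Plan — service 1653 days < 5 years (≈1825 days) ✗ → not eligible.
Paid Sabbatical — status intern ✗ (requires seasonal) → not eligible.
Long-Term Disability — service 1653 days ≥ 1 month (≈30 days) ✓; 40 hrs/wk ≥ 25 ✓; grade IC5 ≥ IC5 ✓ → eligible.
401(k) Plan — status intern ✗ (excluded) → not eligible.
Education Assistance — status intern ✗ (requires full-time, part-time, or temporary) → not eligible.
Vision Plan — status intern ✗ (requires part-time or temporary) → not eligible.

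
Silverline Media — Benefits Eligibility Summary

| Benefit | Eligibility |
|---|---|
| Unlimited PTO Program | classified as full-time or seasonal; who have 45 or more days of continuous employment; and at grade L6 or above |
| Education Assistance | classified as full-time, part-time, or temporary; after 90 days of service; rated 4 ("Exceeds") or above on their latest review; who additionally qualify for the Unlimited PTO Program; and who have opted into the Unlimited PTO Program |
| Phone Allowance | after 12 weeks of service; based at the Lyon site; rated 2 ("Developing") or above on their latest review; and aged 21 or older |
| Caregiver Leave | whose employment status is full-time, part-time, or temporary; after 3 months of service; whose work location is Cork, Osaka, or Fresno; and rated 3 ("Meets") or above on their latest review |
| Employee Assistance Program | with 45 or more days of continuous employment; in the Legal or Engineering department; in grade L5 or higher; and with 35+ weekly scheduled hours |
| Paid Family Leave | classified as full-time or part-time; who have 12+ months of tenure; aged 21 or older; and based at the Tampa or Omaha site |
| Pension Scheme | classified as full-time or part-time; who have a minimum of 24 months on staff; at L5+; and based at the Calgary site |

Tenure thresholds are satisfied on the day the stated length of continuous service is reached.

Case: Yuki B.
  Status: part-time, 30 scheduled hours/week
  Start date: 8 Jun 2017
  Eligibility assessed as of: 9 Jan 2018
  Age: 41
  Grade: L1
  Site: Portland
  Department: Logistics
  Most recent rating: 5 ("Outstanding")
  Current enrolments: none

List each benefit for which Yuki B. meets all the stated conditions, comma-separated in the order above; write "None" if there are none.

Service from 8 Jun 2017 to 9 Jan 2018: 215 days.
Unlimited PTO Program — status part-time ✗ (requires full-time or seasonal) → not eligible.
Education Assistance — status part-time ✓; service 215 days ≥ 90 days ✓; rating 5 ≥ 4 ✓; not eligible for Unlimited PTO Program ✗ → not eligible.
Phone Allowance — service 215 days ≥ 12 weeks (≈84 days) ✓; site Portland ✗ (not Lyon) → not eligible.
Caregiver Leave — status part-time ✓; service 215 days ≥ 3 months (≈90 days) ✓; site Portland ✗ (not Cork, Osaka, or Fresno) → not eligible.
Employee Assistance Program — service 215 days ≥ 45 days ✓; dept Logistics ✗ → not eligible.
Paid Family Leave — status part-time ✓; service 215 days < 12 months (≈360 days) ✗ → not eligible.
Pension Scheme — status part-time ✓; service 215 days < 24 months (≈720 days) ✗ → not eligible.

None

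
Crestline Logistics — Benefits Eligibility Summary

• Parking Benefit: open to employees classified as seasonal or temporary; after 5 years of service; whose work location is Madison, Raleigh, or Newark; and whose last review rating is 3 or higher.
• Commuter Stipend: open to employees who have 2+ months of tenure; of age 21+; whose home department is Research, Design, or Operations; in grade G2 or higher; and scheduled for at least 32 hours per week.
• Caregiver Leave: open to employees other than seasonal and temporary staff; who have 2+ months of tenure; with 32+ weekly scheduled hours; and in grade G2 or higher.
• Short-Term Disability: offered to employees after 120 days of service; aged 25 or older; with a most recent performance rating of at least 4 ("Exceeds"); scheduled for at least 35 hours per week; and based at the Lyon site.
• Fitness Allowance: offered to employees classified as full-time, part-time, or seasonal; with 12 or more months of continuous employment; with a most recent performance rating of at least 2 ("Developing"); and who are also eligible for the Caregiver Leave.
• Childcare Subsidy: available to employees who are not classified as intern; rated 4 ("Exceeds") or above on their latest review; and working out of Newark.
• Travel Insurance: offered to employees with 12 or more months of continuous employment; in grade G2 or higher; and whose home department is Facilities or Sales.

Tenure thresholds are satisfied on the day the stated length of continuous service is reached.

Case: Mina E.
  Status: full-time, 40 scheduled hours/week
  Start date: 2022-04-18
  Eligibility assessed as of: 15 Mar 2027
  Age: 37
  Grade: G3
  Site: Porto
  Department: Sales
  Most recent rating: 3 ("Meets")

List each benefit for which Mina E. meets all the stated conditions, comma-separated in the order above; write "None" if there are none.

Service from 2022-04-18 to 15 Mar 2027: 1792 days.
Parking Benefit — status full-time ✗ (requires seasonal or temporary) → not eligible.
Commuter Stipend — service 1792 days ≥ 2 months (≈60 days) ✓; age 37 ≥ 21 ✓; dept Sales ✗ → not eligible.
Caregiver Leave — status full-time ✓ (not excluded); service 1792 days ≥ 2 months (≈60 days) ✓; 40 hrs/wk ≥ 32 ✓; grade G3 ≥ G2 ✓ → eligible.
Short-Term Disability — service 1792 days ≥ 120 days ✓; age 37 ≥ 25 ✓; rating 3 < 4 ✗ → not eligible.
Fitness Allowance — status full-time ✓; service 1792 days ≥ 12 months (≈360 days) ✓; rating 3 ≥ 2 ✓; eligible for Caregiver Leave ✓ → eligible.
Childcare Subsidy — status full-time ✓ (not excluded); rating 3 < 4 ✗ → not eligible.
Travel Insurance — service 1792 days ≥ 12 months (≈360 days) ✓; grade G3 ≥ G2 ✓; dept Sales ✓ → eligible.

Caregiver Leave, Fitness Allowance, Travel Insurance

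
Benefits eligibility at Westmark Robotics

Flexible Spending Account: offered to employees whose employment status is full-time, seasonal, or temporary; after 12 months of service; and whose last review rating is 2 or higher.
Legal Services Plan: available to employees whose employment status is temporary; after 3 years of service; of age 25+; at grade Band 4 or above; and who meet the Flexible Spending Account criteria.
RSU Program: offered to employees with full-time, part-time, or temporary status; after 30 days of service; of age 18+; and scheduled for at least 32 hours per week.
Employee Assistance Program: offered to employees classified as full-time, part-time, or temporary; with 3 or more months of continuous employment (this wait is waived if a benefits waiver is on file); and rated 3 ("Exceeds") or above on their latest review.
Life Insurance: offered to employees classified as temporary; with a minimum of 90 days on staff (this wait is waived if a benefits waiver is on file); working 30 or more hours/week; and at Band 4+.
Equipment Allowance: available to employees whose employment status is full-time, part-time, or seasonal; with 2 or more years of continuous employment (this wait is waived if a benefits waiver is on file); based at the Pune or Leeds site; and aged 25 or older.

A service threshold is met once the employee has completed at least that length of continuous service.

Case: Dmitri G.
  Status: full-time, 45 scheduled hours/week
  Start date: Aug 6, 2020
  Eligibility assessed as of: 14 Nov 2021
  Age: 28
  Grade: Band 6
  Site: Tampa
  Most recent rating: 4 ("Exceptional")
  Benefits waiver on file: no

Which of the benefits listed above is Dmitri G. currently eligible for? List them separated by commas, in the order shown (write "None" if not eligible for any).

Flexible Spending Account, RSU Program, Employee Assistance Program

Service from Aug 6, 2020 to 14 Nov 2021: 465 days.
Flexible Spending Account — status full-time ✓; service 465 days ≥ 12 months (≈360 days) ✓; rating 4 ≥ 2 ✓ → eligible.
Legal Services Plan — status full-time ✗ (requires temporary) → not eligible.
RSU Program — status full-time ✓; service 465 days ≥ 30 days ✓; age 28 ≥ 18 ✓; 45 hrs/wk ≥ 32 ✓ → eligible.
Employee Assistance Program — status full-time ✓; no waiver, service 465 days ≥ 3 months (≈90 days) ✓; rating 4 ≥ 3 ✓ → eligible.
Life Insurance — status full-time ✗ (requires temporary) → not eligible.
Equipment Allowance — status full-time ✓; no waiver, service 465 days < 2 years (≈730 days) ✗ → not eligible.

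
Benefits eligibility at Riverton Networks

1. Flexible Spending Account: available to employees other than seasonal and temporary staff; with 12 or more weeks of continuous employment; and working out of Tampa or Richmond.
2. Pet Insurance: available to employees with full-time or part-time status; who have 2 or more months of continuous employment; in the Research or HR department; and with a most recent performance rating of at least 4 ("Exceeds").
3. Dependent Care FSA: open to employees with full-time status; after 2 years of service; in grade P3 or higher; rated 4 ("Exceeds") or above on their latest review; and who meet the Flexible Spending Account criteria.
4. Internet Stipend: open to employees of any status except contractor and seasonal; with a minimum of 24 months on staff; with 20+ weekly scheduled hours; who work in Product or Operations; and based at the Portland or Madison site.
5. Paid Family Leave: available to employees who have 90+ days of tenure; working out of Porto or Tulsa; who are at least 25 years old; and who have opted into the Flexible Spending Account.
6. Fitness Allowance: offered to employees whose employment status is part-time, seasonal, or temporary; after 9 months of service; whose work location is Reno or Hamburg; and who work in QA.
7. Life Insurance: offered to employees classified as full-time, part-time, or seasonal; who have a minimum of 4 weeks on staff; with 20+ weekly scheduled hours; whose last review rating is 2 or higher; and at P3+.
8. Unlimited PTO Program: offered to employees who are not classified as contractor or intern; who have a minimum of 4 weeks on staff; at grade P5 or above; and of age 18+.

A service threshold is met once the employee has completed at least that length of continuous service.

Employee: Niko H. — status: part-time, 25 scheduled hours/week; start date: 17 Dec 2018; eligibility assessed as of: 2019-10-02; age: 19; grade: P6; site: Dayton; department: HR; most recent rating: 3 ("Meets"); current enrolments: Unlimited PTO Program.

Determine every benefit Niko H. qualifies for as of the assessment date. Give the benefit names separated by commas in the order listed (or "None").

Service from 17 Dec 2018 to 2019-10-02: 289 days.
Flexible Spending Account — status part-time ✓ (not excluded); service 289 days ≥ 12 weeks (≈84 days) ✓; site Dayton ✗ (not Tampa or Richmond) → not eligible.
Pet Insurance — status part-time ✓; service 289 days ≥ 2 months (≈60 days) ✓; dept HR ✓; rating 3 < 4 ✗ → not eligible.
Dependent Care FSA — status part-time ✗ (requires full-time) → not eligible.
Internet Stipend — status part-time ✓ (not excluded); service 289 days < 24 months (≈720 days) ✗ → not eligible.
Paid Family Leave — service 289 days ≥ 90 days ✓; site Dayton ✗ (not Porto or Tulsa) → not eligible.
Fitness Allowance — status part-time ✓; service 289 days ≥ 9 months (≈270 days) ✓; site Dayton ✗ (not Reno or Hamburg) → not eligible.
Life Insurance — status part-time ✓; service 289 days ≥ 4 weeks (≈28 days) ✓; 25 hrs/wk ≥ 20 ✓; rating 3 ≥ 2 ✓; grade P6 ≥ P3 ✓ → eligible.
Unlimited PTO Program — status part-time ✓ (not excluded); service 289 days ≥ 4 weeks (≈28 days) ✓; grade P6 ≥ P5 ✓; age 19 ≥ 18 ✓ → eligible.

Life Insurance, Unlimited PTO Program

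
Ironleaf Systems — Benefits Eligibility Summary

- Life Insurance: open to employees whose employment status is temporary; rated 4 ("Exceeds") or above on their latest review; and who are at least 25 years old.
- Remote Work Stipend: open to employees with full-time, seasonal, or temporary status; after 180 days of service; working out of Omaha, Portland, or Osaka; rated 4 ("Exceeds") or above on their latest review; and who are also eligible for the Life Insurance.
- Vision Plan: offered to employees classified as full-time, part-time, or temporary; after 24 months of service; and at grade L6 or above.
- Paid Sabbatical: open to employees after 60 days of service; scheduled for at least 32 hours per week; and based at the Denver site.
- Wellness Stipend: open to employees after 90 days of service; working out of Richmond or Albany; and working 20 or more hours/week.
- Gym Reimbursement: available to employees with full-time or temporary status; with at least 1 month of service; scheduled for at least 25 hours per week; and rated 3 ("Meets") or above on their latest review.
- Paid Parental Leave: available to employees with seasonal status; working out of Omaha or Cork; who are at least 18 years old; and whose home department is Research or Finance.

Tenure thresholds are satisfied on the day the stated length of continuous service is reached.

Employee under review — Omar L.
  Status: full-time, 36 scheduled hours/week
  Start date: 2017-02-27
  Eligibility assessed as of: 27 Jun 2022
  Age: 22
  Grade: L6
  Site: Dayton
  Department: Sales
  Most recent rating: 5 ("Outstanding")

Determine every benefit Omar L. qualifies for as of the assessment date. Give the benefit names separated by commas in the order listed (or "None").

Service from 2017-02-27 to 27 Jun 2022: 1946 days.
Life Insurance — status full-time ✗ (requires temporary) → not eligible.
Remote Work Stipend — status full-time ✓; service 1946 days ≥ 180 days ✓; site Dayton ✗ (not Omaha, Portland, or Osaka) → not eligible.
Vision Plan — status full-time ✓; service 1946 days ≥ 24 months (≈720 days) ✓; grade L6 ≥ L6 ✓ → eligible.
Paid Sabbatical — service 1946 days ≥ 60 days ✓; 36 hrs/wk ≥ 32 ✓; site Dayton ✗ (not Denver) → not eligible.
Wellness Stipend — service 1946 days ≥ 90 days ✓; site Dayton ✗ (not Richmond or Albany) → not eligible.
Gym Reimbursement — status full-time ✓; service 1946 days ≥ 1 month (≈30 days) ✓; 36 hrs/wk ≥ 25 ✓; rating 5 ≥ 3 ✓ → eligible.
Paid Parental Leave — status full-time ✗ (requires seasonal) → not eligible.

Vision Plan, Gym Reimbursement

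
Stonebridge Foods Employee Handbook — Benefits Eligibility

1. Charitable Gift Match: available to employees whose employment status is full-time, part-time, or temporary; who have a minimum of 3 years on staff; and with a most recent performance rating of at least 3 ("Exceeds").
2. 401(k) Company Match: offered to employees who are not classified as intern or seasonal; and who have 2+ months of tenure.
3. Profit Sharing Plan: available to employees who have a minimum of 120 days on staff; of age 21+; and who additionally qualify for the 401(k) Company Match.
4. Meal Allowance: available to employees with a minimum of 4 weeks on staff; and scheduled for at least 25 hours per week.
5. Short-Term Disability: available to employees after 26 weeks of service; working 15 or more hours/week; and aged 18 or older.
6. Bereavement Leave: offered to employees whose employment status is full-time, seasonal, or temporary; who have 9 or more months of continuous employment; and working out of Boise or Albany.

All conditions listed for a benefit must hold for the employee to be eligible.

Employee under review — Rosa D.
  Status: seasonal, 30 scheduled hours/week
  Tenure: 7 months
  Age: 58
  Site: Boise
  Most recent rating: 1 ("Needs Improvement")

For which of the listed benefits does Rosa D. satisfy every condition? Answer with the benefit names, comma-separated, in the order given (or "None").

Charitable Gift Match — status seasonal ✗ (requires full-time, part-time, or temporary) → not eligible.
401(k) Company Match — status seasonal ✗ (excluded) → not eligible.
Profit Sharing Plan — service 7 months ≥ 120 days ✓; age 58 ≥ 21 ✓; not eligible for 401(k) Company Match ✗ → not eligible.
Meal Allowance — service 7 months ≥ 4 weeks (≈28 days) ✓; 30 hrs/wk ≥ 25 ✓ → eligible.
Short-Term Disability — service 7 months ≥ 26 weeks (≈182 days) ✓; 30 hrs/wk ≥ 15 ✓; age 58 ≥ 18 ✓ → eligible.
Bereavement Leave — status seasonal ✓; service 7 months < 9 months ✗ → not eligible.

Meal Allowance, Short-Term Disability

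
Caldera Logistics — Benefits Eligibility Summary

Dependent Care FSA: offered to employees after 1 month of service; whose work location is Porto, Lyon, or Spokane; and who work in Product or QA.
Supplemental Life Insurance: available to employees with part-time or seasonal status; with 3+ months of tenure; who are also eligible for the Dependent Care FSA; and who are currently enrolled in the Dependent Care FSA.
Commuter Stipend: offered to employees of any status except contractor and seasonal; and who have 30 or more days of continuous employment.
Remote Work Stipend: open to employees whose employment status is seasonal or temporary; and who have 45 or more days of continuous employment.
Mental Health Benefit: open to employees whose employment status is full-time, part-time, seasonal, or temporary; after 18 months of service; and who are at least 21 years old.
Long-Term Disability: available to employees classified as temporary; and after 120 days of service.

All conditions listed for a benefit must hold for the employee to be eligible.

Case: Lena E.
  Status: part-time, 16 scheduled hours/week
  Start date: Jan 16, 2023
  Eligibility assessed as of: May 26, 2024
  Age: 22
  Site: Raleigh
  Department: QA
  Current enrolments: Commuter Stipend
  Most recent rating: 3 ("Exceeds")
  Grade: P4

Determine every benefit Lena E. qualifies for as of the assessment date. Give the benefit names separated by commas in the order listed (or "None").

Service from Jan 16, 2023 to May 26, 2024: 496 days.
Dependent Care FSA — service 496 days ≥ 1 month (≈30 days) ✓; site Raleigh ✗ (not Porto, Lyon, or Spokane) → not eligible.
Supplemental Life Insurance — status part-time ✓; service 496 days ≥ 3 months (≈90 days) ✓; not eligible for Dependent Care FSA ✗ → not eligible.
Commuter Stipend — status part-time ✓ (not excluded); service 496 days ≥ 30 days ✓ → eligible.
Remote Work Stipend — status part-time ✗ (requires seasonal or temporary) → not eligible.
Mental Health Benefit — status part-time ✓; service 496 days < 18 months (≈540 days) ✗ → not eligible.
Long-Term Disability — status part-time ✗ (requires temporary) → not eligible.

Commuter Stipend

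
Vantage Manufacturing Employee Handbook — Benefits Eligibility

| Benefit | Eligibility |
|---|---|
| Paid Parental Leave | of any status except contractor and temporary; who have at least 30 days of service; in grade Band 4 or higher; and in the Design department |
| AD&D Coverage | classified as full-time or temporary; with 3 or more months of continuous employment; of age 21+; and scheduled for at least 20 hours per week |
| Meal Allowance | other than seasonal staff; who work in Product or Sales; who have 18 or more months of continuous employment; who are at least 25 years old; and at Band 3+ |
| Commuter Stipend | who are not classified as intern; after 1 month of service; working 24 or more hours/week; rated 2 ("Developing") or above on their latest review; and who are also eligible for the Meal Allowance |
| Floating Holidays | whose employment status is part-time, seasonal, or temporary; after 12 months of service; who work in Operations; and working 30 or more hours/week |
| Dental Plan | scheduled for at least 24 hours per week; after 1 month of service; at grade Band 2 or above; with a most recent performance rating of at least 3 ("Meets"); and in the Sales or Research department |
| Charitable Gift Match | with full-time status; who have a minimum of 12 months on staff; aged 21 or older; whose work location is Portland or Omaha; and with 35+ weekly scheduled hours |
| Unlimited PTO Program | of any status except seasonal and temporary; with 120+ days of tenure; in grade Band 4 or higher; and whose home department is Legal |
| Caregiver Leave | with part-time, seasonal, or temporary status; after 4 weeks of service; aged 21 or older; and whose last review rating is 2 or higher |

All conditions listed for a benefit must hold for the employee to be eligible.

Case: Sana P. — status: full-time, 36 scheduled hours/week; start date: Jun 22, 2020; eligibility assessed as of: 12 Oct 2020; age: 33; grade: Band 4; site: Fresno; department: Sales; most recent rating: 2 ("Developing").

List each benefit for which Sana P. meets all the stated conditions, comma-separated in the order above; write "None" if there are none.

Service from Jun 22, 2020 to 12 Oct 2020: 112 days.
Paid Parental Leave — status full-time ✓ (not excluded); service 112 days ≥ 30 days ✓; grade Band 4 ≥ Band 4 ✓; dept Sales ✗ → not eligible.
AD&D Coverage — status full-time ✓; service 112 days ≥ 3 months (≈90 days) ✓; age 33 ≥ 21 ✓; 36 hrs/wk ≥ 20 ✓ → eligible.
Meal Allowance — status full-time ✓ (not excluded); dept Sales ✓; service 112 days < 18 months (≈540 days) ✗ → not eligible.
Commuter Stipend — status full-time ✓ (not excluded); service 112 days ≥ 1 month (≈30 days) ✓; 36 hrs/wk ≥ 24 ✓; rating 2 ≥ 2 ✓; not eligible for Meal Allowance ✗ → not eligible.
Floating Holidays — status full-time ✗ (requires part-time, seasonal, or temporary) → not eligible.
Dental Plan — 36 hrs/wk ≥ 24 ✓; service 112 days ≥ 1 month (≈30 days) ✓; grade Band 4 ≥ Band 2 ✓; rating 2 < 3 ✗ → not eligible.
Charitable Gift Match — status full-time ✓; service 112 days < 12 months (≈360 days) ✗ → not eligible.
Unlimited PTO Program — status full-time ✓ (not excluded); service 112 days < 120 days ✗ → not eligible.
Caregiver Leave — status full-time ✗ (requires part-time, seasonal, or temporary) → not eligible.

AD&D Coverage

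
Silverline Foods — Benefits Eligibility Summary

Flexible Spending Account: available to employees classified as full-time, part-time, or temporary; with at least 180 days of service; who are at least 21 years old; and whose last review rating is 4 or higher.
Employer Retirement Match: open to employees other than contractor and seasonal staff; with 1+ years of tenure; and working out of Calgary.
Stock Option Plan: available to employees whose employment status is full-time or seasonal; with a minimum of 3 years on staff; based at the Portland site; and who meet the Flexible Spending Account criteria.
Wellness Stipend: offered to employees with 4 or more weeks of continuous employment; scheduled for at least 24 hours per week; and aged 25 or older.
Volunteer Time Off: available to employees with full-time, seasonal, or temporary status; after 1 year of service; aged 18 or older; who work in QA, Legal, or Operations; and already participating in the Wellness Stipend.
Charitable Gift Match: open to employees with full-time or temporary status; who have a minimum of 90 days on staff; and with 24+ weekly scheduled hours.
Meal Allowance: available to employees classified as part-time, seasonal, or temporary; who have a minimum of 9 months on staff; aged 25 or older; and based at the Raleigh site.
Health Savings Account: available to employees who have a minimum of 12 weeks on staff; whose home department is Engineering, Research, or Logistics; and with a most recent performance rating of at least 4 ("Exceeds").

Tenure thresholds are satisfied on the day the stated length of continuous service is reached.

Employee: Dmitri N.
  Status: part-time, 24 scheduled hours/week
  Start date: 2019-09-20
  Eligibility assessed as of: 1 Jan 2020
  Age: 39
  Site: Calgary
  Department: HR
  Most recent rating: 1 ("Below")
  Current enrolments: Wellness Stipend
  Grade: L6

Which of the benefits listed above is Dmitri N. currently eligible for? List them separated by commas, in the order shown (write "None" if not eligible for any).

Wellness Stipend

Service from 2019-09-20 to 1 Jan 2020: 103 days.
Flexible Spending Account — status part-time ✓; service 103 days < 180 days ✗ → not eligible.
Employer Retirement Match — status part-time ✓ (not excluded); service 103 days < 1 year (≈365 days) ✗ → not eligible.
Stock Option Plan — status part-time ✗ (requires full-time or seasonal) → not eligible.
Wellness Stipend — service 103 days ≥ 4 weeks (≈28 days) ✓; 24 hrs/wk ≥ 24 ✓; age 39 ≥ 25 ✓ → eligible.
Volunteer Time Off — status part-time ✗ (requires full-time, seasonal, or temporary) → not eligible.
Charitable Gift Match — status part-time ✗ (requires full-time or temporary) → not eligible.
Meal Allowance — status part-time ✓; service 103 days < 9 months (≈270 days) ✗ → not eligible.
Health Savings Account — service 103 days ≥ 12 weeks (≈84 days) ✓; dept HR ✗ → not eligible.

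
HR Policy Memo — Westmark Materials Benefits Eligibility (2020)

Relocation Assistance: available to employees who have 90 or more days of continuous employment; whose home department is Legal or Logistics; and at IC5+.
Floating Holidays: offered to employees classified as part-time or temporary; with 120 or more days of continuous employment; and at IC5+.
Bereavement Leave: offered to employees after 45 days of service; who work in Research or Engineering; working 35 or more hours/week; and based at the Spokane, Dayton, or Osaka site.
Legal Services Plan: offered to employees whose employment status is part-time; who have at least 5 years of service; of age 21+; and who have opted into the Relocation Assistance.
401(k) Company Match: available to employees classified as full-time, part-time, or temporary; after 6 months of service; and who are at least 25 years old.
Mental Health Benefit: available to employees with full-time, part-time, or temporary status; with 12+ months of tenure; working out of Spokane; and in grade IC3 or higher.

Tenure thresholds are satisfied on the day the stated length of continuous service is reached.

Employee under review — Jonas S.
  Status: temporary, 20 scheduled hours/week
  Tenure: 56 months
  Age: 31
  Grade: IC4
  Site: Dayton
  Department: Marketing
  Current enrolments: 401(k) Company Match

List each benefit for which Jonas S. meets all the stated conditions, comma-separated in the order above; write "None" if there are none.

Relocation Assistance — service 56 months ≥ 90 days ✓; dept Marketing ✗ → not eligible.
Floating Holidays — status temporary ✓; service 56 months ≥ 120 days ✓; grade IC4 < IC5 ✗ → not eligible.
Bereavement Leave — service 56 months ≥ 45 days ✓; dept Marketing ✗ → not eligible.
Legal Services Plan — status temporary ✗ (requires part-time) → not eligible.
401(k) Company Match — status temporary ✓; service 56 months ≥ 6 months ✓; age 31 ≥ 25 ✓ → eligible.
Mental Health Benefit — status temporary ✓; service 56 months ≥ 12 months ✓; site Dayton ✗ (not Spokane) → not eligible.

401(k) Company Match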